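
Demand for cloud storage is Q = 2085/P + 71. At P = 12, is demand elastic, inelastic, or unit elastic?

Q = 244.750, dQ/dP = -14.479.
ε = (dQ/dP)(P/Q) ≈ -0.710.
|ε| = 0.71 < 1.

inelastic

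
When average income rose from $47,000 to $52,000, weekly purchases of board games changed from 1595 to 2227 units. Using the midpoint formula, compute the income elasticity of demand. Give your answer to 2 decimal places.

ΔQ = 632, ΔI = 5000. Midpoints: Ī = 49,500, Q̄ = 1911.0.
ε_I = (ΔQ/ΔI)(Ī/Q̄) = (632/5000)(49500/1911.0).

3.27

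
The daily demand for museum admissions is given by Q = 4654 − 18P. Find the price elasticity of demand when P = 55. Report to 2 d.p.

At P = 55, Q = 3664.
dQ/dP = −18.
ε = (dQ/dP)(P/Q) = (-18)(55/3664).
|ε| < 1, so demand is inelastic at this price.

-0.27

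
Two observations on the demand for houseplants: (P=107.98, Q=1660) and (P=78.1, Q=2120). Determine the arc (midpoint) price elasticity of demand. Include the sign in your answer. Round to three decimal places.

ΔQ = 2120 − 1660 = 460; ΔP = 78.1 − 107.98 = -29.88.
Midpoints: P̄ = 93.04, Q̄ = 1890.0.
ε = (ΔQ/ΔP)(P̄/Q̄) = (460/-29.88)(93.04/1890.0).

-0.758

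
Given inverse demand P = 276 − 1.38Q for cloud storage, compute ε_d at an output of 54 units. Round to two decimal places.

At Q = 54, P = 276 − 1.38(54) = 201.48.
dP/dQ = −1.38, so dQ/dP = 1/(−1.38) = -0.725.
ε = (dQ/dP)(P/Q) = (-0.725)(201.48/54).

-2.70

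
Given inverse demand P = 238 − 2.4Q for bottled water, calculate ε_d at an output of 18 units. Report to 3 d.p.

-4.509

At Q = 18, P = 238 − 2.4(18) = 194.80.
dP/dQ = −2.4, so dQ/dP = 1/(−2.4) = -0.417.
ε = (dQ/dP)(P/Q) = (-0.417)(194.80/18).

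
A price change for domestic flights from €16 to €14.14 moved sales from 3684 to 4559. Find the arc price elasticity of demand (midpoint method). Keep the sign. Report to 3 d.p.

ΔQ = 4559 − 3684 = 875; ΔP = 14.14 − 16 = -1.86.
Midpoints: P̄ = 15.07, Q̄ = 4121.5.
ε = (ΔQ/ΔP)(P̄/Q̄) = (875/-1.86)(15.07/4121.5).

-1.720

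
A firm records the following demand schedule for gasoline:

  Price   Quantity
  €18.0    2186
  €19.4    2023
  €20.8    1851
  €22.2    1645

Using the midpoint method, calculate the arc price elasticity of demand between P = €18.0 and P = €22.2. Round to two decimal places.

-1.35

At P = 18.0, Q = 2186; at P = 22.2, Q = 1645.
ΔQ = -541, ΔP = 4.2. Midpoints: P̄ = 20.10, Q̄ = 1915.5.
ε = (ΔQ/ΔP)(P̄/Q̄) = (-541/4.2)(20.10/1915.5).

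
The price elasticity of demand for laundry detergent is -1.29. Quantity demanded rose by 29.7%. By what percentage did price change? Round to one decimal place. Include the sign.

%ΔP ≈ %ΔQ / ε = (29.7%)/(-1.29) = -23.02%.

-23.0%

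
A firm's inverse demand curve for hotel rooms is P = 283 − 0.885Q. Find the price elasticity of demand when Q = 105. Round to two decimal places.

At Q = 105, P = 283 − 0.885(105) = 190.07.
dP/dQ = −0.885, so dQ/dP = 1/(−0.885) = -1.130.
ε = (dQ/dP)(P/Q) = (-1.130)(190.07/105).

-2.05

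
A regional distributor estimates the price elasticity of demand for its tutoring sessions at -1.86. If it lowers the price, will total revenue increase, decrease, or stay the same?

|ε| = 1.86 > 1, so demand is elastic. A price cut therefore raises total revenue.

increase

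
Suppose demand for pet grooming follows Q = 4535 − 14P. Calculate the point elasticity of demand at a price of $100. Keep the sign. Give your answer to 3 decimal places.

-0.447

At P = 100, Q = 3135.
dQ/dP = −14.
ε = (dQ/dP)(P/Q) = (-14)(100/3135).
|ε| < 1, so demand is inelastic at this price.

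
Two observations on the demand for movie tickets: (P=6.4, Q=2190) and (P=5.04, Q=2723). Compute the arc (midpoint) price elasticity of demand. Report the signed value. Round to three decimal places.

-0.913

ΔQ = 2723 − 2190 = 533; ΔP = 5.04 − 6.4 = -1.36.
Midpoints: P̄ = 5.72, Q̄ = 2456.5.
ε = (ΔQ/ΔP)(P̄/Q̄) = (533/-1.36)(5.72/2456.5).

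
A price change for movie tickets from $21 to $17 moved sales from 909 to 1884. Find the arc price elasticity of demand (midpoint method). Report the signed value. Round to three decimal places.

-3.316

ΔQ = 1884 − 909 = 975; ΔP = 17 − 21 = -4.
Midpoints: P̄ = 19.00, Q̄ = 1396.5.
ε = (ΔQ/ΔP)(P̄/Q̄) = (975/-4)(19.00/1396.5).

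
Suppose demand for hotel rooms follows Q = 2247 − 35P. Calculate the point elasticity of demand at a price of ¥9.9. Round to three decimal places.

At P = 9.9, Q = 1900.500.
dQ/dP = −35.
ε = (dQ/dP)(P/Q) = (-35)(9.9/1900.500).

-0.182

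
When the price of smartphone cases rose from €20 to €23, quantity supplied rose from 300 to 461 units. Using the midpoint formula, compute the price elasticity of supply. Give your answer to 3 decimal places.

3.032

ΔQ = 461 − 300 = 161; ΔP = 23 − 20 = 3.
Midpoints: P̄ = 21.50, Q̄ = 380.5.
ε_s = (ΔQ/ΔP)(P̄/Q̄) = (161/3)(21.50/380.5).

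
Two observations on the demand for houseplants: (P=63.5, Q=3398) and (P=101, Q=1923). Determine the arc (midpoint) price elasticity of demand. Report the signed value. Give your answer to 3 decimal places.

-1.216

ΔQ = 1923 − 3398 = -1475; ΔP = 101 − 63.5 = 37.5.
Midpoints: P̄ = 82.25, Q̄ = 2660.5.
ε = (ΔQ/ΔP)(P̄/Q̄) = (-1475/37.5)(82.25/2660.5).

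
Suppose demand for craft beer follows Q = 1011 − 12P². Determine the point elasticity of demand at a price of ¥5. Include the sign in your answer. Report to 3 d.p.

-0.844

At P = 5, Q = 711.
dQ/dP = −24P = -120.
ε = (dQ/dP)(P/Q) = (-120)(5/711).
|ε| < 1, so demand is inelastic at this price.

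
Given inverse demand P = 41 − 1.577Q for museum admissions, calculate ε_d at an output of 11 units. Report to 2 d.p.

At Q = 11, P = 41 − 1.577(11) = 23.65.
dP/dQ = −1.577, so dQ/dP = 1/(−1.577) = -0.634.
ε = (dQ/dP)(P/Q) = (-0.634)(23.65/11).

-1.36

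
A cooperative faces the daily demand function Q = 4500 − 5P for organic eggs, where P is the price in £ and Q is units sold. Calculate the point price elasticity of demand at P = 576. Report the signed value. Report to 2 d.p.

At P = 576, Q = 1620.
dQ/dP = −5.
ε = (dQ/dP)(P/Q) = (-5)(576/1620).

-1.78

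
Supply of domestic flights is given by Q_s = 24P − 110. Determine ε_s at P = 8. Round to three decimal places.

2.341

At P = 8, Q_s = 82.
dQ_s/dP = 24.
ε_s = (dQ_s/dP)(P/Q_s) = (24)(8/82).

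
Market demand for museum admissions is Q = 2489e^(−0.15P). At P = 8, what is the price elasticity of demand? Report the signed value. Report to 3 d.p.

-1.200

At P = 8, Q = 749.672.
dQ/dP = −0.15·2489e^(−0.15P) = −0.15Q = -112.451.
ε = (dQ/dP)(P/Q) = (-112.451)(8/749.672).
|ε| > 1, so demand is elastic at this price.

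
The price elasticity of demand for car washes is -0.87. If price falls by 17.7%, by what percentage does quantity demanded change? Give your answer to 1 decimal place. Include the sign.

15.4%

%ΔQ ≈ ε × %ΔP = (-0.87)(-17.7%) = 15.40%.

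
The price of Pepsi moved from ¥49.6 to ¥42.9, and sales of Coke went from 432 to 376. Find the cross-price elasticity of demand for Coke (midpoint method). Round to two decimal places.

0.96

ΔQ_x = 376 − 432 = -56; ΔP_y = 42.9 − 49.6 = -6.7.
Midpoints: P̄_y = 46.25, Q̄_x = 404.0.
ε_xy = (ΔQ_x/ΔP_y)(P̄_y/Q̄_x) = (-56/-6.7)(46.25/404.0).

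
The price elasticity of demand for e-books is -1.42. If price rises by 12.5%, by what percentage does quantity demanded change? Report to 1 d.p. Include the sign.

-17.8%

%ΔQ ≈ ε × %ΔP = (-1.42)(12.5%) = -17.75%.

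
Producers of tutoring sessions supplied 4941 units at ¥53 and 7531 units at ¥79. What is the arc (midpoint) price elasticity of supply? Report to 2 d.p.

1.05

ΔQ = 7531 − 4941 = 2590; ΔP = 79 − 53 = 26.
Midpoints: P̄ = 66.00, Q̄ = 6236.0.
ε_s = (ΔQ/ΔP)(P̄/Q̄) = (2590/26)(66.00/6236.0).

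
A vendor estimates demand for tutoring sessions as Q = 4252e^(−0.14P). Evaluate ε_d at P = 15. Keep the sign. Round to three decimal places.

At P = 15, Q = 520.685.
dQ/dP = −0.14·4252e^(−0.14P) = −0.14Q = -72.896.
ε = (dQ/dP)(P/Q) = (-72.896)(15/520.685).

-2.100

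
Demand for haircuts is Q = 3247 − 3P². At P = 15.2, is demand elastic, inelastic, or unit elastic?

Q = 2553.880, dQ/dP = -91.200.
ε = (dQ/dP)(P/Q) ≈ -0.543.
|ε| = 0.54 < 1.

inelastic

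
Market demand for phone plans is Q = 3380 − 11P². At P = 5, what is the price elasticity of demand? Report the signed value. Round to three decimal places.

-0.177

At P = 5, Q = 3105.
dQ/dP = −22P = -110.
ε = (dQ/dP)(P/Q) = (-110)(5/3105).
|ε| < 1, so demand is inelastic at this price.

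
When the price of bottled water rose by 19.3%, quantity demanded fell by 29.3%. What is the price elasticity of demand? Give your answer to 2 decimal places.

ε = %ΔQ / %ΔP = (-29.3)/(19.3) = -1.518.

-1.52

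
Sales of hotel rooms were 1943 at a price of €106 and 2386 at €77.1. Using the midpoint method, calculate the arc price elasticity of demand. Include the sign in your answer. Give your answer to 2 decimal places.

-0.65

ΔQ = 2386 − 1943 = 443; ΔP = 77.1 − 106 = -28.9.
Midpoints: P̄ = 91.55, Q̄ = 2164.5.
ε = (ΔQ/ΔP)(P̄/Q̄) = (443/-28.9)(91.55/2164.5).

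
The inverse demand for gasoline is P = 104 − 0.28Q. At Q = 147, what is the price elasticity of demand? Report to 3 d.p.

At Q = 147, P = 104 − 0.28(147) = 62.84.
dP/dQ = −0.28, so dQ/dP = 1/(−0.28) = -3.571.
ε = (dQ/dP)(P/Q) = (-3.571)(62.84/147).

-1.527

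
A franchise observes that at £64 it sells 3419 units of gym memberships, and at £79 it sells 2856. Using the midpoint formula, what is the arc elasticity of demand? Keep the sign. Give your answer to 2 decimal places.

-0.86

ΔQ = 2856 − 3419 = -563; ΔP = 79 − 64 = 15.
Midpoints: P̄ = 71.50, Q̄ = 3137.5.
ε = (ΔQ/ΔP)(P̄/Q̄) = (-563/15)(71.50/3137.5).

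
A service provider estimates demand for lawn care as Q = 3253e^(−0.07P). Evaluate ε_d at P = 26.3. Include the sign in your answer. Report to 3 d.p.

-1.841

At P = 26.3, Q = 516.117.
dQ/dP = −0.07·3253e^(−0.07P) = −0.07Q = -36.128.
ε = (dQ/dP)(P/Q) = (-36.128)(26.3/516.117).
|ε| > 1, so demand is elastic at this price.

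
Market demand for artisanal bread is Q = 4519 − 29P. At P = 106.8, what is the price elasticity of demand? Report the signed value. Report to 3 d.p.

At P = 106.8, Q = 1421.800.
dQ/dP = −29.
ε = (dQ/dP)(P/Q) = (-29)(106.8/1421.800).

-2.178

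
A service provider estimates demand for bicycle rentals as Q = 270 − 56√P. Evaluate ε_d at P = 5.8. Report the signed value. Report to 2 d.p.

-0.50

At P = 5.8, Q = 135.134.
dQ/dP = −56/(2√P) = -11.626.
ε = (dQ/dP)(P/Q) = (-11.626)(5.8/135.134).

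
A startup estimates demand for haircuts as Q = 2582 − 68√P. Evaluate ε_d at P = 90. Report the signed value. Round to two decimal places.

-0.17

At P = 90, Q = 1936.895.
dQ/dP = −68/(2√P) = -3.584.
ε = (dQ/dP)(P/Q) = (-3.584)(90/1936.895).
|ε| < 1, so demand is inelastic at this price.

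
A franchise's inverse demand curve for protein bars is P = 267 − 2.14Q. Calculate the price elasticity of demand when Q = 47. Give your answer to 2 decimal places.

-1.65

At Q = 47, P = 267 − 2.14(47) = 166.42.
dP/dQ = −2.14, so dQ/dP = 1/(−2.14) = -0.467.
ε = (dQ/dP)(P/Q) = (-0.467)(166.42/47).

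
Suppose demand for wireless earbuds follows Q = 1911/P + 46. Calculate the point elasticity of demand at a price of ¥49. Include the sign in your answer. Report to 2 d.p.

At P = 49, Q = 85.
dQ/dP = −1911/P² = -0.796.
ε = (dQ/dP)(P/Q) = (-0.796)(49/85).
|ε| < 1, so demand is inelastic at this price.

-0.46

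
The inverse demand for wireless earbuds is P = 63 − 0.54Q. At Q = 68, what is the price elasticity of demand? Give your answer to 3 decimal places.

At Q = 68, P = 63 − 0.54(68) = 26.28.
dP/dQ = −0.54, so dQ/dP = 1/(−0.54) = -1.852.
ε = (dQ/dP)(P/Q) = (-1.852)(26.28/68).

-0.716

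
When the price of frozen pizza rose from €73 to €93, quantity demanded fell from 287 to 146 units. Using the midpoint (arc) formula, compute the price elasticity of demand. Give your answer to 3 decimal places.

ΔQ = 146 − 287 = -141; ΔP = 93 − 73 = 20.
Midpoints: P̄ = 83.00, Q̄ = 216.5.
ε = (ΔQ/ΔP)(P̄/Q̄) = (-141/20)(83.00/216.5).

-2.703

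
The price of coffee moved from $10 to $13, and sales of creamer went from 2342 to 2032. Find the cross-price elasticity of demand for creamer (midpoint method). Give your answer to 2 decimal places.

ΔQ_x = 2032 − 2342 = -310; ΔP_y = 13 − 10 = 3.
Midpoints: P̄_y = 11.50, Q̄_x = 2187.0.
ε_xy = (ΔQ_x/ΔP_y)(P̄_y/Q̄_x) = (-310/3)(11.50/2187.0).
ε_xy < 0, so the goods are complements.

-0.54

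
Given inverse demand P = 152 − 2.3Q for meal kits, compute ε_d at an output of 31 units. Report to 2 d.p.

At Q = 31, P = 152 − 2.3(31) = 80.70.
dP/dQ = −2.3, so dQ/dP = 1/(−2.3) = -0.435.
ε = (dQ/dP)(P/Q) = (-0.435)(80.70/31).

-1.13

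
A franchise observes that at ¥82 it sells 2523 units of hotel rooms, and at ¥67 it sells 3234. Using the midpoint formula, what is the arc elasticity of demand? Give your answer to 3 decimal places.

ΔQ = 3234 − 2523 = 711; ΔP = 67 − 82 = -15.
Midpoints: P̄ = 74.50, Q̄ = 2878.5.
ε = (ΔQ/ΔP)(P̄/Q̄) = (711/-15)(74.50/2878.5).

-1.227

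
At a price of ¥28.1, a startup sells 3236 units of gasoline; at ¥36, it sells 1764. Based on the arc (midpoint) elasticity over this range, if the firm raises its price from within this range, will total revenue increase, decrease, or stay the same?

Arc ε = (-1472/7.9)(32.05/2500.0) ≈ -2.389.
|ε| = 2.39 > 1, so demand is elastic. A price rise therefore reduces total revenue.

decrease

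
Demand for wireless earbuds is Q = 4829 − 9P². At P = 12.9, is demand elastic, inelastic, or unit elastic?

Q = 3331.310, dQ/dP = -232.200.
ε = (dQ/dP)(P/Q) ≈ -0.899.
|ε| = 0.90 < 1.

inelastic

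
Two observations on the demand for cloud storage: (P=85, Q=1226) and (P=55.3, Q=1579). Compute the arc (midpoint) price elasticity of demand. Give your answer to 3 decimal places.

ΔQ = 1579 − 1226 = 353; ΔP = 55.3 − 85 = -29.7.
Midpoints: P̄ = 70.15, Q̄ = 1402.5.
ε = (ΔQ/ΔP)(P̄/Q̄) = (353/-29.7)(70.15/1402.5).

-0.594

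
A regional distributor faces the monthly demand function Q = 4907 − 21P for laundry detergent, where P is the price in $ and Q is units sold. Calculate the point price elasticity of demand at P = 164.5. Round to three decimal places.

At P = 164.5, Q = 1452.500.
dQ/dP = −21.
ε = (dQ/dP)(P/Q) = (-21)(164.5/1452.500).

-2.378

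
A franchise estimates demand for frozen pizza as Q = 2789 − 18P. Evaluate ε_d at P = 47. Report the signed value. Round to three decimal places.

-0.435

At P = 47, Q = 1943.
dQ/dP = −18.
ε = (dQ/dP)(P/Q) = (-18)(47/1943).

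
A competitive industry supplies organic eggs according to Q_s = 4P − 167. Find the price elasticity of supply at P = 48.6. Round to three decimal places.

At P = 48.6, Q_s = 27.40.
dQ_s/dP = 4.
ε_s = (dQ_s/dP)(P/Q_s) = (4)(48.6/27.40).

7.095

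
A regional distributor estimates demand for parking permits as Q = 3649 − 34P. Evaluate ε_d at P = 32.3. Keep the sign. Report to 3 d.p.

-0.431

At P = 32.3, Q = 2550.800.
dQ/dP = −34.
ε = (dQ/dP)(P/Q) = (-34)(32.3/2550.800).
|ε| < 1, so demand is inelastic at this price.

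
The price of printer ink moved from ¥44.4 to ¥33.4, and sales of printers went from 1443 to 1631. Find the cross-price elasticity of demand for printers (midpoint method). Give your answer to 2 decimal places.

-0.43

ΔQ_x = 1631 − 1443 = 188; ΔP_y = 33.4 − 44.4 = -11.
Midpoints: P̄_y = 38.90, Q̄_x = 1537.0.
ε_xy = (ΔQ_x/ΔP_y)(P̄_y/Q̄_x) = (188/-11)(38.90/1537.0).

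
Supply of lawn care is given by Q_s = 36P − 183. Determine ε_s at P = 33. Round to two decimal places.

At P = 33, Q_s = 1005.
dQ_s/dP = 36.
ε_s = (dQ_s/dP)(P/Q_s) = (36)(33/1005).

1.18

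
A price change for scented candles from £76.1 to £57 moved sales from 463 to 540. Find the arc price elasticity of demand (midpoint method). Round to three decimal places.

ΔQ = 540 − 463 = 77; ΔP = 57 − 76.1 = -19.1.
Midpoints: P̄ = 66.55, Q̄ = 501.5.
ε = (ΔQ/ΔP)(P̄/Q̄) = (77/-19.1)(66.55/501.5).

-0.535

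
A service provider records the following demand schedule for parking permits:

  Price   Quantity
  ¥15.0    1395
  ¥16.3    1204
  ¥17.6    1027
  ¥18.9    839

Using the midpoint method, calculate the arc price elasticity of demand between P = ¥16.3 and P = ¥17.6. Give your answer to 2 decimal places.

-2.07

At P = 16.3, Q = 1204; at P = 17.6, Q = 1027.
ΔQ = -177, ΔP = 1.3. Midpoints: P̄ = 16.95, Q̄ = 1115.5.
ε = (ΔQ/ΔP)(P̄/Q̄) = (-177/1.3)(16.95/1115.5).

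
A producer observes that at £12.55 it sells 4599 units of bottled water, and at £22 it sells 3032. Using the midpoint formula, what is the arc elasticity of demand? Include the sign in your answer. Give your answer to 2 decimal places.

-0.75

ΔQ = 3032 − 4599 = -1567; ΔP = 22 − 12.55 = 9.45.
Midpoints: P̄ = 17.27, Q̄ = 3815.5.
ε = (ΔQ/ΔP)(P̄/Q̄) = (-1567/9.45)(17.27/3815.5).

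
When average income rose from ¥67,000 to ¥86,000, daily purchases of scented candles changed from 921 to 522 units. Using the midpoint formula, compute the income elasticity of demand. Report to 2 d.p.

ΔQ = -399, ΔI = 19000. Midpoints: Ī = 76,500, Q̄ = 721.5.
ε_I = (ΔQ/ΔI)(Ī/Q̄) = (-399/19000)(76500/721.5).
ε_I < 0, so the good is inferior.

-2.23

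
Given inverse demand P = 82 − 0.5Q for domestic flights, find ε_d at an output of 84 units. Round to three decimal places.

-0.952

At Q = 84, P = 82 − 0.5(84) = 40.00.
dP/dQ = −0.5, so dQ/dP = 1/(−0.5) = -2.000.
ε = (dQ/dP)(P/Q) = (-2.000)(40.00/84).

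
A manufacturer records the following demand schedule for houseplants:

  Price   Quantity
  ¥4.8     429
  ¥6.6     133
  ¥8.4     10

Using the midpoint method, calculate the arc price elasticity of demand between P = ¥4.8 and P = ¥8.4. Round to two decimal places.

-3.50

At P = 4.8, Q = 429; at P = 8.4, Q = 10.
ΔQ = -419, ΔP = 3.6. Midpoints: P̄ = 6.60, Q̄ = 219.5.
ε = (ΔQ/ΔP)(P̄/Q̄) = (-419/3.6)(6.60/219.5).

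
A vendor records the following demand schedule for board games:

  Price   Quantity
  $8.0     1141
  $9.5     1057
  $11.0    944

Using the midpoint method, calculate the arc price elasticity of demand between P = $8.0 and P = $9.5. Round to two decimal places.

At P = 8.0, Q = 1141; at P = 9.5, Q = 1057.
ΔQ = -84, ΔP = 1.5. Midpoints: P̄ = 8.75, Q̄ = 1099.0.
ε = (ΔQ/ΔP)(P̄/Q̄) = (-84/1.5)(8.75/1099.0).

-0.45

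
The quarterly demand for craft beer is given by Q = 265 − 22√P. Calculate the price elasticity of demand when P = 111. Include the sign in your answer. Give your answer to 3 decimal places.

At P = 111, Q = 33.216.
dQ/dP = −22/(2√P) = -1.044.
ε = (dQ/dP)(P/Q) = (-1.044)(111/33.216).
|ε| > 1, so demand is elastic at this price.

-3.489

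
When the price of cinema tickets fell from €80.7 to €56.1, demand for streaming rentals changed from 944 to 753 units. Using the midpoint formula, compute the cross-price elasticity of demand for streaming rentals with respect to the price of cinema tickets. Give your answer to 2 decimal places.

ΔQ_x = 753 − 944 = -191; ΔP_y = 56.1 − 80.7 = -24.6.
Midpoints: P̄_y = 68.40, Q̄_x = 848.5.
ε_xy = (ΔQ_x/ΔP_y)(P̄_y/Q̄_x) = (-191/-24.6)(68.40/848.5).
ε_xy > 0, so the goods are substitutes.

0.63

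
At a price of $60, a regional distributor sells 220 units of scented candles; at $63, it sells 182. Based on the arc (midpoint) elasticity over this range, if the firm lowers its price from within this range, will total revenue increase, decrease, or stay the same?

increase

Arc ε = (-38/3)(61.50/201.0) ≈ -3.876.
|ε| = 3.88 > 1, so demand is elastic. A price cut therefore raises total revenue.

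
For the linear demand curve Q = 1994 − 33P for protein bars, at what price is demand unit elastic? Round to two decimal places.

For linear demand Q = a − bP, ε = −bP/(a − bP). |ε| = 1 when bP = a − bP, i.e. P = a/(2b).
P = 1994/(2·33) = 1994/66 = 30.2121.

30.21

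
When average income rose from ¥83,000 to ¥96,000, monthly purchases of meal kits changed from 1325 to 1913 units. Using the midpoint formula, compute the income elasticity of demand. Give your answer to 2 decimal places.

2.50

ΔQ = 588, ΔI = 13000. Midpoints: Ī = 89,500, Q̄ = 1619.0.
ε_I = (ΔQ/ΔI)(Ī/Q̄) = (588/13000)(89500/1619.0).
ε_I > 0, so the good is normal.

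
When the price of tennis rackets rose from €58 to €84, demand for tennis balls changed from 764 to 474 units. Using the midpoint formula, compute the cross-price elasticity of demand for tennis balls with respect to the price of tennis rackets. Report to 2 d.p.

-1.28

ΔQ_x = 474 − 764 = -290; ΔP_y = 84 − 58 = 26.
Midpoints: P̄_y = 71.00, Q̄_x = 619.0.
ε_xy = (ΔQ_x/ΔP_y)(P̄_y/Q̄_x) = (-290/26)(71.00/619.0).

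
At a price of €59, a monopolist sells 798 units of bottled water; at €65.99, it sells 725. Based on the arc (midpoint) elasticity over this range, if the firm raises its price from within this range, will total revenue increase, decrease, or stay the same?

Arc ε = (-73/6.99)(62.49/761.5) ≈ -0.857.
|ε| = 0.86 < 1, so demand is inelastic. A price rise therefore raises total revenue.

increase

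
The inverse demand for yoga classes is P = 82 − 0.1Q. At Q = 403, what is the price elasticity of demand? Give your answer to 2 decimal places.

At Q = 403, P = 82 − 0.1(403) = 41.70.
dP/dQ = −0.1, so dQ/dP = 1/(−0.1) = -10.000.
ε = (dQ/dP)(P/Q) = (-10.000)(41.70/403).

-1.03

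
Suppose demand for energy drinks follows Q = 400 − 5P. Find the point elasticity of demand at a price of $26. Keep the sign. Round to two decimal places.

-0.48

At P = 26, Q = 270.
dQ/dP = −5.
ε = (dQ/dP)(P/Q) = (-5)(26/270).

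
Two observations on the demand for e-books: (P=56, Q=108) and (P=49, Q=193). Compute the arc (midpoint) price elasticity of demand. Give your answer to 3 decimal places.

ΔQ = 193 − 108 = 85; ΔP = 49 − 56 = -7.
Midpoints: P̄ = 52.50, Q̄ = 150.5.
ε = (ΔQ/ΔP)(P̄/Q̄) = (85/-7)(52.50/150.5).

-4.236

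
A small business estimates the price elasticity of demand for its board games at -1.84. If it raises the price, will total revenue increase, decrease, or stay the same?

|ε| = 1.84 > 1, so demand is elastic. A price rise therefore reduces total revenue.

decrease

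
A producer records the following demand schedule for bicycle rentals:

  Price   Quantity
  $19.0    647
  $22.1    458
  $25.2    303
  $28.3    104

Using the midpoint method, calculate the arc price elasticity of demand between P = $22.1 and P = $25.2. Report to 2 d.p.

At P = 22.1, Q = 458; at P = 25.2, Q = 303.
ΔQ = -155, ΔP = 3.1. Midpoints: P̄ = 23.65, Q̄ = 380.5.
ε = (ΔQ/ΔP)(P̄/Q̄) = (-155/3.1)(23.65/380.5).

-3.11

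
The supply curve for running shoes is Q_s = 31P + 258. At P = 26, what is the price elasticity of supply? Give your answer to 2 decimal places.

0.76

At P = 26, Q_s = 1064.
dQ_s/dP = 31.
ε_s = (dQ_s/dP)(P/Q_s) = (31)(26/1064).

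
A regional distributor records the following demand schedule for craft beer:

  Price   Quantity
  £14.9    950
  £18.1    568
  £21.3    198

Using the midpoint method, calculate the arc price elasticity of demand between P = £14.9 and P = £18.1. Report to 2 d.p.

At P = 14.9, Q = 950; at P = 18.1, Q = 568.
ΔQ = -382, ΔP = 3.2. Midpoints: P̄ = 16.50, Q̄ = 759.0.
ε = (ΔQ/ΔP)(P̄/Q̄) = (-382/3.2)(16.50/759.0).

-2.60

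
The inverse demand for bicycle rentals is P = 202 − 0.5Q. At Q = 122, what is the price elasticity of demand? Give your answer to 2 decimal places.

At Q = 122, P = 202 − 0.5(122) = 141.00.
dP/dQ = −0.5, so dQ/dP = 1/(−0.5) = -2.000.
ε = (dQ/dP)(P/Q) = (-2.000)(141.00/122).

-2.31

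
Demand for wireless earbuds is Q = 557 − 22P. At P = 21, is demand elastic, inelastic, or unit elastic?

elastic

Q = 95, dQ/dP = -22.
ε = (dQ/dP)(P/Q) ≈ -4.863.
|ε| = 4.86 > 1.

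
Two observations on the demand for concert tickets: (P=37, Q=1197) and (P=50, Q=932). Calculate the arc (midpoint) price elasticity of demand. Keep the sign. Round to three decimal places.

-0.833

ΔQ = 932 − 1197 = -265; ΔP = 50 − 37 = 13.
Midpoints: P̄ = 43.50, Q̄ = 1064.5.
ε = (ΔQ/ΔP)(P̄/Q̄) = (-265/13)(43.50/1064.5).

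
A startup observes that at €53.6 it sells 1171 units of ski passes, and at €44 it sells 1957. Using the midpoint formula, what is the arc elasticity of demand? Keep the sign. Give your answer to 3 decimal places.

-2.555

ΔQ = 1957 − 1171 = 786; ΔP = 44 − 53.6 = -9.6.
Midpoints: P̄ = 48.80, Q̄ = 1564.0.
ε = (ΔQ/ΔP)(P̄/Q̄) = (786/-9.6)(48.80/1564.0).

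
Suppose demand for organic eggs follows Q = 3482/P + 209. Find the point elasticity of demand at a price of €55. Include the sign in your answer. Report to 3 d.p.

At P = 55, Q = 272.309.
dQ/dP = −3482/P² = -1.151.
ε = (dQ/dP)(P/Q) = (-1.151)(55/272.309).
|ε| < 1, so demand is inelastic at this price.

-0.232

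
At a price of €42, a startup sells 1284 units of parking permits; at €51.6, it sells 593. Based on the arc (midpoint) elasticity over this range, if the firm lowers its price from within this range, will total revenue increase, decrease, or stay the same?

Arc ε = (-691/9.6)(46.80/938.5) ≈ -3.589.
|ε| = 3.59 > 1, so demand is elastic. A price cut therefore raises total revenue.

increase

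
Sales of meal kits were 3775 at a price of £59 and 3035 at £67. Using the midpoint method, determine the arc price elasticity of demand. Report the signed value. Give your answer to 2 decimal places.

-1.71

ΔQ = 3035 − 3775 = -740; ΔP = 67 − 59 = 8.
Midpoints: P̄ = 63.00, Q̄ = 3405.0.
ε = (ΔQ/ΔP)(P̄/Q̄) = (-740/8)(63.00/3405.0).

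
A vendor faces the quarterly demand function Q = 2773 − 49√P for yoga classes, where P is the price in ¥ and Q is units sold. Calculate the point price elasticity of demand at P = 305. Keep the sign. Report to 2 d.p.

At P = 305, Q = 1917.252.
dQ/dP = −49/(2√P) = -1.403.
ε = (dQ/dP)(P/Q) = (-1.403)(305/1917.252).
|ε| < 1, so demand is inelastic at this price.

-0.22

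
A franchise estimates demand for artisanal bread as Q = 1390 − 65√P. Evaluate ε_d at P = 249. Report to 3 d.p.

-1.408

At P = 249, Q = 364.317.
dQ/dP = −65/(2√P) = -2.060.
ε = (dQ/dP)(P/Q) = (-2.060)(249/364.317).
|ε| > 1, so demand is elastic at this price.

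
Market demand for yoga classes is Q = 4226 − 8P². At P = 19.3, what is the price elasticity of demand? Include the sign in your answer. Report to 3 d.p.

At P = 19.3, Q = 1246.080.
dQ/dP = −16P = -308.800.
ε = (dQ/dP)(P/Q) = (-308.800)(19.3/1246.080).
|ε| > 1, so demand is elastic at this price.

-4.783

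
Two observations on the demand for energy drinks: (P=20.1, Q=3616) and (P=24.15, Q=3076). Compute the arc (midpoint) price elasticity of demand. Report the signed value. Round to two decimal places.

-0.88

ΔQ = 3076 − 3616 = -540; ΔP = 24.15 − 20.1 = 4.05.
Midpoints: P̄ = 22.12, Q̄ = 3346.0.
ε = (ΔQ/ΔP)(P̄/Q̄) = (-540/4.05)(22.12/3346.0).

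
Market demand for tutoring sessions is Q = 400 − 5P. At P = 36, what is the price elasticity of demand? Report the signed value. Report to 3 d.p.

At P = 36, Q = 220.
dQ/dP = −5.
ε = (dQ/dP)(P/Q) = (-5)(36/220).
|ε| < 1, so demand is inelastic at this price.

-0.818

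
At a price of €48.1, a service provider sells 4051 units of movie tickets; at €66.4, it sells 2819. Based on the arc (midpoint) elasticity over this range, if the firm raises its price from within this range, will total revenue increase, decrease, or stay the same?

Arc ε = (-1232/18.3)(57.25/3435.0) ≈ -1.122.
|ε| = 1.12 > 1, so demand is elastic. A price rise therefore reduces total revenue.

decrease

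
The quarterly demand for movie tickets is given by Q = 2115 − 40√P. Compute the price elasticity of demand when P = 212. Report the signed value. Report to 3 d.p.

At P = 212, Q = 1532.591.
dQ/dP = −40/(2√P) = -1.374.
ε = (dQ/dP)(P/Q) = (-1.374)(212/1532.591).

-0.190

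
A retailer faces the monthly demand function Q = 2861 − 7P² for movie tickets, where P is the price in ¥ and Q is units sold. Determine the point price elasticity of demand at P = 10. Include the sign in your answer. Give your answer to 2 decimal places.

At P = 10, Q = 2161.
dQ/dP = −14P = -140.
ε = (dQ/dP)(P/Q) = (-140)(10/2161).

-0.65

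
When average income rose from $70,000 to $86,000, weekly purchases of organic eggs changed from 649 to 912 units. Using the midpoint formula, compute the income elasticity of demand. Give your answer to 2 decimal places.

ΔQ = 263, ΔI = 16000. Midpoints: Ī = 78,000, Q̄ = 780.5.
ε_I = (ΔQ/ΔI)(Ī/Q̄) = (263/16000)(78000/780.5).

1.64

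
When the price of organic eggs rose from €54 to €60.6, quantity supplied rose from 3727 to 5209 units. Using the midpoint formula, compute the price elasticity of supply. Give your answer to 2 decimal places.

ΔQ = 5209 − 3727 = 1482; ΔP = 60.6 − 54 = 6.6.
Midpoints: P̄ = 57.30, Q̄ = 4468.0.
ε_s = (ΔQ/ΔP)(P̄/Q̄) = (1482/6.6)(57.30/4468.0).

2.88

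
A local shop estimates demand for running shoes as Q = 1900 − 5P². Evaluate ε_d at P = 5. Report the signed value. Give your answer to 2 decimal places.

At P = 5, Q = 1775.
dQ/dP = −10P = -50.
ε = (dQ/dP)(P/Q) = (-50)(5/1775).

-0.14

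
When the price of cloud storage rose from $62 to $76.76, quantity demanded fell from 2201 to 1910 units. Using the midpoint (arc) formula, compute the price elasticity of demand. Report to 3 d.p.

-0.665

ΔQ = 1910 − 2201 = -291; ΔP = 76.76 − 62 = 14.76.
Midpoints: P̄ = 69.38, Q̄ = 2055.5.
ε = (ΔQ/ΔP)(P̄/Q̄) = (-291/14.76)(69.38/2055.5).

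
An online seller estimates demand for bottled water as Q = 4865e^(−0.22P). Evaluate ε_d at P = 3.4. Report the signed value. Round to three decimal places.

-0.748

At P = 3.4, Q = 2302.664.
dQ/dP = −0.22·4865e^(−0.22P) = −0.22Q = -506.586.
ε = (dQ/dP)(P/Q) = (-506.586)(3.4/2302.664).
|ε| < 1, so demand is inelastic at this price.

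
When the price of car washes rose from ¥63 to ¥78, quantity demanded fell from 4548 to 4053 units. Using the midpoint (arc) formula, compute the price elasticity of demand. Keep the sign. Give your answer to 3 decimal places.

ΔQ = 4053 − 4548 = -495; ΔP = 78 − 63 = 15.
Midpoints: P̄ = 70.50, Q̄ = 4300.5.
ε = (ΔQ/ΔP)(P̄/Q̄) = (-495/15)(70.50/4300.5).

-0.541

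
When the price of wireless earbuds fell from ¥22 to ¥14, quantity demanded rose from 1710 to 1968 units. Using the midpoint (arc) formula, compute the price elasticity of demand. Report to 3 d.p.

-0.316

ΔQ = 1968 − 1710 = 258; ΔP = 14 − 22 = -8.
Midpoints: P̄ = 18.00, Q̄ = 1839.0.
ε = (ΔQ/ΔP)(P̄/Q̄) = (258/-8)(18.00/1839.0).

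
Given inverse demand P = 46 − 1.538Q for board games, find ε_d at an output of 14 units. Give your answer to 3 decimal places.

At Q = 14, P = 46 − 1.538(14) = 24.47.
dP/dQ = −1.538, so dQ/dP = 1/(−1.538) = -0.650.
ε = (dQ/dP)(P/Q) = (-0.650)(24.47/14).

-1.136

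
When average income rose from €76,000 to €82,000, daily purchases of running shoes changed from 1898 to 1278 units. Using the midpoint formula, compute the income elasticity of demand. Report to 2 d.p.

ΔQ = -620, ΔI = 6000. Midpoints: Ī = 79,000, Q̄ = 1588.0.
ε_I = (ΔQ/ΔI)(Ī/Q̄) = (-620/6000)(79000/1588.0).
ε_I < 0, so the good is inferior.

-5.14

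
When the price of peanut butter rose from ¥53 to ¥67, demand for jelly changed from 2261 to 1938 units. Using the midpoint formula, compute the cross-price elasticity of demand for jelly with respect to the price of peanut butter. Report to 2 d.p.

ΔQ_x = 1938 − 2261 = -323; ΔP_y = 67 − 53 = 14.
Midpoints: P̄_y = 60.00, Q̄_x = 2099.5.
ε_xy = (ΔQ_x/ΔP_y)(P̄_y/Q̄_x) = (-323/14)(60.00/2099.5).

-0.66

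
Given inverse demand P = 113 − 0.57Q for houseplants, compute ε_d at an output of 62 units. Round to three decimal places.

-2.198

At Q = 62, P = 113 − 0.57(62) = 77.66.
dP/dQ = −0.57, so dQ/dP = 1/(−0.57) = -1.754.
ε = (dQ/dP)(P/Q) = (-1.754)(77.66/62).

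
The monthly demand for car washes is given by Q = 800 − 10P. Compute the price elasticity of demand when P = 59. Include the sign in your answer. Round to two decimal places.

At P = 59, Q = 210.
dQ/dP = −10.
ε = (dQ/dP)(P/Q) = (-10)(59/210).

-2.81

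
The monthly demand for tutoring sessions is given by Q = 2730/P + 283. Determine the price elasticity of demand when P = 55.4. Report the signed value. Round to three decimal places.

At P = 55.4, Q = 332.278.
dQ/dP = −2730/P² = -0.889.
ε = (dQ/dP)(P/Q) = (-0.889)(55.4/332.278).

-0.148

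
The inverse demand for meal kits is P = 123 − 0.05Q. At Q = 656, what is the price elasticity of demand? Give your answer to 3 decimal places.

-2.750

At Q = 656, P = 123 − 0.05(656) = 90.20.
dP/dQ = −0.05, so dQ/dP = 1/(−0.05) = -20.000.
ε = (dQ/dP)(P/Q) = (-20.000)(90.20/656).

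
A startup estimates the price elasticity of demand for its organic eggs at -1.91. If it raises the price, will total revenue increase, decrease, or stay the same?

decrease

|ε| = 1.91 > 1, so demand is elastic. A price rise therefore reduces total revenue.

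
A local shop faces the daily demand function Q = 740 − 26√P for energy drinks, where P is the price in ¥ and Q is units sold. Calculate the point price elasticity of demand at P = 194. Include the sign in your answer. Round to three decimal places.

At P = 194, Q = 377.862.
dQ/dP = −26/(2√P) = -0.933.
ε = (dQ/dP)(P/Q) = (-0.933)(194/377.862).

-0.479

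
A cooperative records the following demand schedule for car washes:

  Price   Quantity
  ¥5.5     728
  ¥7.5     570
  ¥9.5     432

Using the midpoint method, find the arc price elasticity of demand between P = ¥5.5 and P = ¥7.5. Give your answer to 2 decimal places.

-0.79

At P = 5.5, Q = 728; at P = 7.5, Q = 570.
ΔQ = -158, ΔP = 2.0. Midpoints: P̄ = 6.50, Q̄ = 649.0.
ε = (ΔQ/ΔP)(P̄/Q̄) = (-158/2.0)(6.50/649.0).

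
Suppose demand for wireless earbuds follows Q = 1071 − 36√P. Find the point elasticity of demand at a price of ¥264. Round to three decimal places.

At P = 264, Q = 486.069.
dQ/dP = −36/(2√P) = -1.108.
ε = (dQ/dP)(P/Q) = (-1.108)(264/486.069).

-0.602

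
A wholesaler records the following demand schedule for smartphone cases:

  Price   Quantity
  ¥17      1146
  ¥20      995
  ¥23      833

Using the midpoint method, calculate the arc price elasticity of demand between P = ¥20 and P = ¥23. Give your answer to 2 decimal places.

At P = 20, Q = 995; at P = 23, Q = 833.
ΔQ = -162, ΔP = 3. Midpoints: P̄ = 21.50, Q̄ = 914.0.
ε = (ΔQ/ΔP)(P̄/Q̄) = (-162/3)(21.50/914.0).

-1.27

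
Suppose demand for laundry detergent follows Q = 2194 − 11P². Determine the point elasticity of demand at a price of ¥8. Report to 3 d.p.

-0.945

At P = 8, Q = 1490.
dQ/dP = −22P = -176.
ε = (dQ/dP)(P/Q) = (-176)(8/1490).
|ε| < 1, so demand is inelastic at this price.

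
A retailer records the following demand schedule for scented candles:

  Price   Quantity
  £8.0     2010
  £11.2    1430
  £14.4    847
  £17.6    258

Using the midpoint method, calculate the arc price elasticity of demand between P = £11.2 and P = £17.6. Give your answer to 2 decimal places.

-3.12

At P = 11.2, Q = 1430; at P = 17.6, Q = 258.
ΔQ = -1172, ΔP = 6.4. Midpoints: P̄ = 14.40, Q̄ = 844.0.
ε = (ΔQ/ΔP)(P̄/Q̄) = (-1172/6.4)(14.40/844.0).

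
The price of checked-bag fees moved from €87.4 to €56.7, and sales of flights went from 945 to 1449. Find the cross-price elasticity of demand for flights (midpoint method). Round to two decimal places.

-0.99

ΔQ_x = 1449 − 945 = 504; ΔP_y = 56.7 − 87.4 = -30.7.
Midpoints: P̄_y = 72.05, Q̄_x = 1197.0.
ε_xy = (ΔQ_x/ΔP_y)(P̄_y/Q̄_x) = (504/-30.7)(72.05/1197.0).
ε_xy < 0, so the goods are complements.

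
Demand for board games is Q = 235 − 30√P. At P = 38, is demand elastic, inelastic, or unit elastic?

Q = 50.068, dQ/dP = -2.433.
ε = (dQ/dP)(P/Q) ≈ -1.847.
|ε| = 1.85 > 1.

elastic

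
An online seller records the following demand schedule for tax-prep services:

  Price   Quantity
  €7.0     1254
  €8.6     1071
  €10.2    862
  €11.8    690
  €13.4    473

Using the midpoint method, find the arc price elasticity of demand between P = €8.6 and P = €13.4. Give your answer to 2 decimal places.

-1.78

At P = 8.6, Q = 1071; at P = 13.4, Q = 473.
ΔQ = -598, ΔP = 4.8. Midpoints: P̄ = 11.00, Q̄ = 772.0.
ε = (ΔQ/ΔP)(P̄/Q̄) = (-598/4.8)(11.00/772.0).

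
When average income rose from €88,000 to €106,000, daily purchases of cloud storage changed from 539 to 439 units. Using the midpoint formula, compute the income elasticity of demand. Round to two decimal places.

-1.10

ΔQ = -100, ΔI = 18000. Midpoints: Ī = 97,000, Q̄ = 489.0.
ε_I = (ΔQ/ΔI)(Ī/Q̄) = (-100/18000)(97000/489.0).
ε_I < 0, so the good is inferior.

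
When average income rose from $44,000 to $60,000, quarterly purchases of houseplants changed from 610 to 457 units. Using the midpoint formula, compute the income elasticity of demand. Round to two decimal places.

ΔQ = -153, ΔI = 16000. Midpoints: Ī = 52,000, Q̄ = 533.5.
ε_I = (ΔQ/ΔI)(Ī/Q̄) = (-153/16000)(52000/533.5).

-0.93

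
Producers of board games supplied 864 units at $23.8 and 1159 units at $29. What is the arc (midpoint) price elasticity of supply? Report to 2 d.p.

1.48

ΔQ = 1159 − 864 = 295; ΔP = 29 − 23.8 = 5.2.
Midpoints: P̄ = 26.40, Q̄ = 1011.5.
ε_s = (ΔQ/ΔP)(P̄/Q̄) = (295/5.2)(26.40/1011.5).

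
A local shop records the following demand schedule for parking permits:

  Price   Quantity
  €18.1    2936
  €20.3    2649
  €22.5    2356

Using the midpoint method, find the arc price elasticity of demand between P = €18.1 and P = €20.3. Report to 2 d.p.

-0.90

At P = 18.1, Q = 2936; at P = 20.3, Q = 2649.
ΔQ = -287, ΔP = 2.2. Midpoints: P̄ = 19.20, Q̄ = 2792.5.
ε = (ΔQ/ΔP)(P̄/Q̄) = (-287/2.2)(19.20/2792.5).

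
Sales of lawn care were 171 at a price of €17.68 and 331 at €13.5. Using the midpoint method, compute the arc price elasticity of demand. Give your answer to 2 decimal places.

-2.38

ΔQ = 331 − 171 = 160; ΔP = 13.5 − 17.68 = -4.18.
Midpoints: P̄ = 15.59, Q̄ = 251.0.
ε = (ΔQ/ΔP)(P̄/Q̄) = (160/-4.18)(15.59/251.0).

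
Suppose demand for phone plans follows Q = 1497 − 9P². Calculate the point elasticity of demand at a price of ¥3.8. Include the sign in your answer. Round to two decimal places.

At P = 3.8, Q = 1367.040.
dQ/dP = −18P = -68.400.
ε = (dQ/dP)(P/Q) = (-68.400)(3.8/1367.040).

-0.19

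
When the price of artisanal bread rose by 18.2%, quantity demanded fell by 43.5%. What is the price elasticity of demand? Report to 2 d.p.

ε = %ΔQ / %ΔP = (-43.5)/(18.2) = -2.390.

-2.39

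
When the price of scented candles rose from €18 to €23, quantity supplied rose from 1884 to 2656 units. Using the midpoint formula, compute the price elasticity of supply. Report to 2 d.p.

ΔQ = 2656 − 1884 = 772; ΔP = 23 − 18 = 5.
Midpoints: P̄ = 20.50, Q̄ = 2270.0.
ε_s = (ΔQ/ΔP)(P̄/Q̄) = (772/5)(20.50/2270.0).

1.39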